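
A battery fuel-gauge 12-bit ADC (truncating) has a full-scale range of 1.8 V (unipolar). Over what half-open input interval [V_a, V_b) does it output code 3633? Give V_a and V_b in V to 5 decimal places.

LSB = 1.8/2^12 = 439.45 µV.
V_a = V_low + 3633·LSB = 1.59653 V; V_b = V_low + 3634·LSB = 1.59697 V.

[1.59653 V, 1.59697 V)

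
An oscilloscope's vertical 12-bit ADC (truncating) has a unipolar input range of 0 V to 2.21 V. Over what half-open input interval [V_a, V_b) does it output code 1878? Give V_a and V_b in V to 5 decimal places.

LSB = 2.21/2^12 = 0.540 mV.
V_a = V_low + 1878·LSB = 1.01328 V; V_b = V_low + 1879·LSB = 1.01382 V.

[1.01328 V, 1.01382 V)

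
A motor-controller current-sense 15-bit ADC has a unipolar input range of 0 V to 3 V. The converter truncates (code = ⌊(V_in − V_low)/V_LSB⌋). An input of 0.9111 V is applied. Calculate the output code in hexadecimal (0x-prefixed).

code 0x26DF (decimal 9951)

LSB = 3 V / 32768 = 91.55 µV.
Input sits at 9951.642 steps above V_low.
So the output code is 9951.
In hexadecimal (0x-prefixed): 0x26DF.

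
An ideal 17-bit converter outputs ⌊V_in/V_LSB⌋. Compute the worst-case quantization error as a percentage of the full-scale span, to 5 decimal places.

Truncating → worst-case error = 1 LSB = V_FS/2^17, so 100/131072 = 0.000762939 % of full scale.

0.00076 %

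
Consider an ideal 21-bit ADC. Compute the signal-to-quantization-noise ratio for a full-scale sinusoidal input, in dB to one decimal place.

SNR ≈ 6.02·N + 1.76 dB = 6.02·21 + 1.76 = 128.18 dB.

128.2 dB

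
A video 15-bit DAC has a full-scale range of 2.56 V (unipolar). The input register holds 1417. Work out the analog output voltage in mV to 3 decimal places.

110.703 mV

LSB = 2.56 V / 2^15 = 78.12 µV.
V_out = 0 + 1417 × 7.8125e-05 V = 0.110703 V.
= 110.703 mV.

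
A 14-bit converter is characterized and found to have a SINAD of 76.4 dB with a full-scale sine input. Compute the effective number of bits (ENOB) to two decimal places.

12.40 bits

ENOB = (SINAD − 1.76) / 6.02 = (76.4 − 1.76)/6.02 = 12.399.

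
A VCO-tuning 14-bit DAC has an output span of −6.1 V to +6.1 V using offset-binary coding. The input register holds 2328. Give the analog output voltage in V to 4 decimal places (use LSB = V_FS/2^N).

-4.3665 V

LSB = 12.2 V / 2^14 = 0.745 mV.
V_out = (−6.1) + 2328 × 0.000744629 V = -4.3665 V.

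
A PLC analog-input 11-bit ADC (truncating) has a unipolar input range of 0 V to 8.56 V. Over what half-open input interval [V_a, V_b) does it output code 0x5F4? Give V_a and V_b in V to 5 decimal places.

[6.36984 V, 6.37402 V)

LSB = 8.56/2^11 = 4.180 mV.
Code 0x5F4 = 1524 decimal.
V_a = V_low + 1524·LSB = 6.36984 V; V_b = V_low + 1525·LSB = 6.37402 V.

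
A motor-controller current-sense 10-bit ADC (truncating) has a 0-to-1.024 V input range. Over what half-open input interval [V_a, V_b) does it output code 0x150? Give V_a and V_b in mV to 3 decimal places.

[336.000 mV, 337.000 mV)

LSB = 1.024/2^10 = 1.000 mV.
Code 0x150 = 336 decimal.
V_a = V_low + 336·LSB = 0.336 V; V_b = V_low + 337·LSB = 0.337 V.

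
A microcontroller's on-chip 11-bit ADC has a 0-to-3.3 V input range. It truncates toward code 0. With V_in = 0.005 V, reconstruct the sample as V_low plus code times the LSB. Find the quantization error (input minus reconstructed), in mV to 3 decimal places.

One LSB is 3.3 V / 2048 = 1.611 mV.
(V_in − V_low)/LSB = (0.005 − 0)/0.00161133 = 3.1030 → code 3 (floor).
Reconstructed: 0.0048339844 V.
Difference: 0.000166016 V → 0.166 mV.

0.166 mV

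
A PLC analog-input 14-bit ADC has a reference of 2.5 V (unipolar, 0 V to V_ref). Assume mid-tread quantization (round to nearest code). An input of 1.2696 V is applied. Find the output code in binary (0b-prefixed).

LSB = 2.5 V / 16384 = 152.59 µV.
(1.2696 − 0) / 0.000152588 = 8320.451 LSBs.
round(8320.451) = 8320.
In binary (0b-prefixed): 0b10000010000000.

code 0b10000010000000 (decimal 8320)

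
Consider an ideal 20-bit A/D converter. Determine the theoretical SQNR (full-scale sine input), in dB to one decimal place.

122.2 dB

SNR ≈ 6.02·N + 1.76 dB = 6.02·20 + 1.76 = 122.16 dB.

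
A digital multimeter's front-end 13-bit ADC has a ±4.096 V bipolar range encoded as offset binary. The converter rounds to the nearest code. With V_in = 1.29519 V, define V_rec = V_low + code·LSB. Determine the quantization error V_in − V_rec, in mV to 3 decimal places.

LSB = 8.192/2^13 = 1.000 mV.
(V_in − V_low)/LSB = (1.29519 − (−4.096))/0.001 = 5391.1900 → code 5391 (round).
Code 5391 maps back to (−4.096) + 5391×0.001 V = 1.295 V.
Difference: 0.00019 V → 0.190 mV.

0.190 mV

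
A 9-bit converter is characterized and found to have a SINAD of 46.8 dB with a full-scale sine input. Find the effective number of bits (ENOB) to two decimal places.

ENOB = (SINAD − 1.76) / 6.02 = (46.8 − 1.76)/6.02 = 7.482.

7.48 bits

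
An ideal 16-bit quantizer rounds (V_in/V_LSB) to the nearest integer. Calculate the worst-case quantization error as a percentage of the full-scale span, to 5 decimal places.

0.00076 %

Rounding → worst-case error = ½ LSB = V_FS/2^17, so 100/131072 = 0.000762939 % of full scale.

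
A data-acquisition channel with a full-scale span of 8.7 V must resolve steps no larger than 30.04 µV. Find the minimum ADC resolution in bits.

19 bits

Number of steps required ≥ 8.7 V / 30.04 µV = 289613.85.
Need 2^N ≥ 289613.85; 2^18 = 262144, 2^19 = 524288.
Minimum N = 19.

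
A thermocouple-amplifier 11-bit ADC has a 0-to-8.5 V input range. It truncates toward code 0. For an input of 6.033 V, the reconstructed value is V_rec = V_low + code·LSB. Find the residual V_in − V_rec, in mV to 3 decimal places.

Step size: 8.5 V ÷ 2^11 = 4.150 mV.
Scaled input = 1453.5981 LSBs, so code = 1453.
Code 1453 maps back to 0 + 1453×0.00415039 V = 6.0305176 V.
V_in − V_rec = 0.00248242 V = 2.482 mV.

2.482 mV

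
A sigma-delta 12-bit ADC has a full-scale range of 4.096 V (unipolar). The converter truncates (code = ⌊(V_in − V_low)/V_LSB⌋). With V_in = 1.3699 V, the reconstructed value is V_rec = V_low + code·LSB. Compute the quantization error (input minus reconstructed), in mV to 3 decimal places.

0.900 mV

One LSB is 4.096 V / 4096 = 1.000 mV.
Scaled input = 1369.9000 LSBs, so code = 1369.
Code 1369 maps back to 0 + 1369×0.001 V = 1.369 V.
V_in − V_rec = 0.0009 V = 0.900 mV.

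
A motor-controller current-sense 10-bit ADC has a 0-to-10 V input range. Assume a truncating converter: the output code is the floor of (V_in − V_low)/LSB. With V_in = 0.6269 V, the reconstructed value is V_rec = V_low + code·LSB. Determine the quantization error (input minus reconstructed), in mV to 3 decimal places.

Step size: 10 V ÷ 2^10 = 9.766 mV.
(0.6269 − 0)/0.00976562 = 64.1946; ⌊·⌋ gives code 64.
Reconstructed: 0.625 V.
Difference: 0.0019 V → 1.900 mV.

1.900 mV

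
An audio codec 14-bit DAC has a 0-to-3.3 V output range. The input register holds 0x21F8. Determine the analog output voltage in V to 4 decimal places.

LSB = 3.3 V / 2^14 = 201.42 µV.
Code 0x21F8 = 8696 decimal.
V_out = 0 + 8696 × 0.000201416 V = 1.75151 V.

1.7515 V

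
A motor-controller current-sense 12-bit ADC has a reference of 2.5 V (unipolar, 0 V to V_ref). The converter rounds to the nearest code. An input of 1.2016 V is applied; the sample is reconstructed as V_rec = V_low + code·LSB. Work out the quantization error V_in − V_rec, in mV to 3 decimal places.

One LSB is 2.5 V / 4096 = 0.610 mV.
(1.2016 − 0)/0.000610352 = 1968.7014; round gives code 1969.
Reconstructed: 1.2017822 V.
V_in − V_rec = -0.000182227 V = -0.182 mV.

-0.182 mV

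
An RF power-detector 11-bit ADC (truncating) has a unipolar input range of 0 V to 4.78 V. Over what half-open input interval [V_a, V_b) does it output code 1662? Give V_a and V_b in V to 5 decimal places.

LSB = 4.78/2^11 = 2.334 mV.
V_a = V_low + 1662·LSB = 3.87908 V; V_b = V_low + 1663·LSB = 3.88142 V.

[3.87908 V, 3.88142 V)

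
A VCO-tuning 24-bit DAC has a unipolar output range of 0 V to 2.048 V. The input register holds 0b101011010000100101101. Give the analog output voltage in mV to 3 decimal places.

LSB = 2.048 V / 2^24 = 0.12 µV.
Code 0b101011010000100101101 = 1417517 decimal.
V_out = 0 + 1417517 × 1.2207e-07 V = 0.173037 V.
= 173.037 mV.

173.037 mV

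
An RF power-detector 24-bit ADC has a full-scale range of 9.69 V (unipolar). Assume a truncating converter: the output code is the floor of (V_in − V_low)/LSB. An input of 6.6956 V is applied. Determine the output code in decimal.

code 11592727

With 16777216 levels over 9.69 V, one step is 0.58 µV.
(6.6956 − 0) / 5.77569e-07 = 11592727.291 LSBs.
So the output code is 11592727.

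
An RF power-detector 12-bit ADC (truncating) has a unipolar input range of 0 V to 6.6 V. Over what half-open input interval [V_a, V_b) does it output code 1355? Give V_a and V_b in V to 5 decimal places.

LSB = 6.6/2^12 = 1.611 mV.
V_a = V_low + 1355·LSB = 2.18335 V; V_b = V_low + 1356·LSB = 2.18496 V.

[2.18335 V, 2.18496 V)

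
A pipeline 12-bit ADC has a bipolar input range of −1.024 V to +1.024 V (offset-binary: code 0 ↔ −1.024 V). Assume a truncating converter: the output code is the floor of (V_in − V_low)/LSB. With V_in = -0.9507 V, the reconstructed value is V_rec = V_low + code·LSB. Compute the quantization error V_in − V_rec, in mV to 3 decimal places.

One LSB is 2.048 V / 4096 = 0.500 mV.
Scaled input = 146.6000 LSBs, so code = 146.
V_rec = (−1.024) + 146·0.0005 = -0.951 V.
Error = -0.9507 − (−0.951) = 0.0003 V = 0.300 mV.

0.300 mV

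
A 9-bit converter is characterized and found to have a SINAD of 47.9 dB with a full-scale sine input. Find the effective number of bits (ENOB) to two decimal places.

7.66 bits

ENOB = (SINAD − 1.76) / 6.02 = (47.9 − 1.76)/6.02 = 7.664.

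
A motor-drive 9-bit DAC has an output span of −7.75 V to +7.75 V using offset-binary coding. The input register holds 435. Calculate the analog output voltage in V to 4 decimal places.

LSB = 15.5 V / 2^9 = 30.273 mV.
V_out = (−7.75) + 435 × 0.0302734 V = 5.41895 V.

5.4189 V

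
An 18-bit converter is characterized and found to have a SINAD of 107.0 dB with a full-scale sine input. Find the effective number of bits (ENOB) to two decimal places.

ENOB = (SINAD − 1.76) / 6.02 = (107.0 − 1.76)/6.02 = 17.482.

17.48 bits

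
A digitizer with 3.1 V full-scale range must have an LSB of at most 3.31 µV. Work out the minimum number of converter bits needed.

20 bits

Number of steps required ≥ 3.1 V / 3.31 µV = 936555.89.
Need 2^N ≥ 936555.89; 2^19 = 524288, 2^20 = 1048576.
Minimum N = 20.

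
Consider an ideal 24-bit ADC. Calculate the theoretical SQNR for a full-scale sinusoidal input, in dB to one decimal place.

146.2 dB

SNR ≈ 6.02·N + 1.76 dB = 6.02·24 + 1.76 = 146.24 dB.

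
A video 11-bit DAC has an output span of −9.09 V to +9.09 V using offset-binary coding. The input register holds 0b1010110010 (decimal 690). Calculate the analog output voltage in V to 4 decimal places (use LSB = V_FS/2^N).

-2.9649 V

LSB = 18.18 V / 2^11 = 8.877 mV.
Code 0b1010110010 = 690 decimal.
V_out = (−9.09) + 690 × 0.00887695 V = -2.9649 V.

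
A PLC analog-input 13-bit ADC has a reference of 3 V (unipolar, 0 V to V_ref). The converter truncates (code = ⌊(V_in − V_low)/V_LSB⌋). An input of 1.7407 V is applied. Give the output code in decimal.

With 8192 levels over 3 V, one step is 366.21 µV.
Input sits at 4753.271 steps above V_low.
⌊·⌋(4753.271) = 4753.

code 4753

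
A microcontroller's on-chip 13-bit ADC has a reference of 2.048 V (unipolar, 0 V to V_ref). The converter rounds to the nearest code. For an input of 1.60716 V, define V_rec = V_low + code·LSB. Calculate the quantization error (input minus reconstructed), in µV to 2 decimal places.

Step size: 2.048 V ÷ 2^13 = 250.00 µV.
(1.60716 − 0)/0.00025 = 6428.6400; round gives code 6429.
V_rec = 0 + 6429·0.00025 = 1.60725 V.
Error = 1.60716 − 1.60725 = -9e-05 V = -90.00 µV.

-90.00 µV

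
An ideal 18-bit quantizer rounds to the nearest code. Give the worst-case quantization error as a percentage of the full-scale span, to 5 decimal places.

0.00019 %

Rounding → worst-case error = ½ LSB = V_FS/2^19, so 100/524288 = 0.000190735 % of full scale.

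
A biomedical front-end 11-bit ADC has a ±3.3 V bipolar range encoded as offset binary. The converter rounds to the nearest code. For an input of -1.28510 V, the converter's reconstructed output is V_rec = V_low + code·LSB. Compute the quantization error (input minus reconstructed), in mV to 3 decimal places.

Step size: 6.6 V ÷ 2^11 = 3.223 mV.
Scaled input = 625.2296 LSBs, so code = 625.
V_rec = (−3.3) + 625·0.00322266 = -1.2858398 V.
V_in − V_rec = 0.000739844 V = 0.740 mV.

0.740 mV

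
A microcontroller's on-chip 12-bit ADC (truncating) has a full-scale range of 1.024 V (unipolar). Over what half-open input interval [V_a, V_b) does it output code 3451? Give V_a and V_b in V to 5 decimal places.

LSB = 1.024/2^12 = 250.00 µV.
V_a = V_low + 3451·LSB = 0.86275 V; V_b = V_low + 3452·LSB = 0.863 V.

[0.86275 V, 0.86300 V)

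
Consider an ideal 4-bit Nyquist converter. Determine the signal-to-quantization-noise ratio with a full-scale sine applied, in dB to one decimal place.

25.8 dB

SNR ≈ 6.02·N + 1.76 dB = 6.02·4 + 1.76 = 25.84 dB.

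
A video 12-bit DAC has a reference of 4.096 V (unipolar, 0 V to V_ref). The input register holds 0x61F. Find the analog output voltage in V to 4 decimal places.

1.5670 V

LSB = 4.096 V / 2^12 = 1.000 mV.
Code 0x61F = 1567 decimal.
V_out = 0 + 1567 × 0.001 V = 1.567 V.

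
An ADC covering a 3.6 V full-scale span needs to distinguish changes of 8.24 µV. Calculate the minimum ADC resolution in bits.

19 bits

Number of steps required ≥ 3.6 V / 8.24 µV = 436893.20.
Need 2^N ≥ 436893.20; 2^18 = 262144, 2^19 = 524288.
Minimum N = 19.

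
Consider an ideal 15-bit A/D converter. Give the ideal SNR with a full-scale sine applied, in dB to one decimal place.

SNR ≈ 6.02·N + 1.76 dB = 6.02·15 + 1.76 = 92.06 dB.

92.1 dB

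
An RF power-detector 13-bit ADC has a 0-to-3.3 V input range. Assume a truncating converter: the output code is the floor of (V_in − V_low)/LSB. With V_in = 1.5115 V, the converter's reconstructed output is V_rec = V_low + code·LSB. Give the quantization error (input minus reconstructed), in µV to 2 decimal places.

74.22 µV

One LSB is 3.3 V / 8192 = 402.83 µV.
(1.5115 − 0)/0.000402832 = 3752.1842; ⌊·⌋ gives code 3752.
Reconstructed: 1.5114258 V.
Difference: 7.42187e-05 V → 74.22 µV.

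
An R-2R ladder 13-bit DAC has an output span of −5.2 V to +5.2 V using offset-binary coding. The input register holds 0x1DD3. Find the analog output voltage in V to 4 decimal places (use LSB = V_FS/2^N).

LSB = 10.4 V / 2^13 = 1.270 mV.
Code 0x1DD3 = 7635 decimal.
V_out = (−5.2) + 7635 × 0.00126953 V = 4.49287 V.

4.4929 V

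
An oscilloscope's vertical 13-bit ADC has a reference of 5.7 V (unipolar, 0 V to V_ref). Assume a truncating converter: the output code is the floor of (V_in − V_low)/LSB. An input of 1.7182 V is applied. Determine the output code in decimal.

code 2469

With 8192 levels over 5.7 V, one step is 0.696 mV.
(V_in − V_low)/LSB = (1.7182 − 0) / 0.000695801 = 2469.385.
So the output code is 2469.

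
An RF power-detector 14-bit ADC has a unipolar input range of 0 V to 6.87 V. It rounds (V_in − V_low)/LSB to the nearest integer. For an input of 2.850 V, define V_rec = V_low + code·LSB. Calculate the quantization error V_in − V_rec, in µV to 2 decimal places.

-60.42 µV

One LSB is 6.87 V / 16384 = 419.31 µV.
(2.850 − 0)/0.000419312 = 6796.8559; round gives code 6797.
Reconstructed: 2.8500604 V.
V_in − V_rec = -6.04248e-05 V = -60.42 µV.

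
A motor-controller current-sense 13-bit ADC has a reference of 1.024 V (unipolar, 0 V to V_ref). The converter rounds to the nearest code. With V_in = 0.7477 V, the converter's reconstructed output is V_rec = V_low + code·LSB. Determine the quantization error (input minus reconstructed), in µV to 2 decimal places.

LSB = 1.024/2^13 = 125.00 µV.
(0.7477 − 0)/0.000125 = 5981.6000; round gives code 5982.
Code 5982 maps back to 0 + 5982×0.000125 V = 0.74775 V.
Difference: -5e-05 V → -50.00 µV.

-50.00 µV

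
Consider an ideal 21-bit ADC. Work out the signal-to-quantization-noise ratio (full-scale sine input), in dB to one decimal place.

128.2 dB

SNR ≈ 6.02·N + 1.76 dB = 6.02·21 + 1.76 = 128.18 dB.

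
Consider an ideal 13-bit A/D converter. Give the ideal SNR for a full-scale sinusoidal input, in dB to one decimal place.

SNR ≈ 6.02·N + 1.76 dB = 6.02·13 + 1.76 = 80.02 dB.

80.0 dB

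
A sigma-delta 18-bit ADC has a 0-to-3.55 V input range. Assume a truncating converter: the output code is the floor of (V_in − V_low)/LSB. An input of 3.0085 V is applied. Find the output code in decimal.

Full-scale span = 3.55 V; LSB = 3.55/2^18 = 13.54 µV.
Input sits at 222157.810 steps above V_low.
So the output code is 222157.

code 222157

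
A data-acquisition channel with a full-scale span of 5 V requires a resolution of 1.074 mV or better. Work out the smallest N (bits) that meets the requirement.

13 bits

Number of steps required ≥ 5 V / 1.074 mV = 4655.49.
Need 2^N ≥ 4655.49; 2^12 = 4096, 2^13 = 8192.
Minimum N = 13.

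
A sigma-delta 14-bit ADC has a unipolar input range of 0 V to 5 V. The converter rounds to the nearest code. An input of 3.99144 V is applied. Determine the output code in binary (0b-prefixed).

code 0b11001100010111 (decimal 13079)

Full-scale span = 5 V; LSB = 5/2^14 = 305.18 µV.
(3.99144 − 0) / 0.000305176 = 13079.151 LSBs.
So the output code is 13079.
In binary (0b-prefixed): 0b11001100010111.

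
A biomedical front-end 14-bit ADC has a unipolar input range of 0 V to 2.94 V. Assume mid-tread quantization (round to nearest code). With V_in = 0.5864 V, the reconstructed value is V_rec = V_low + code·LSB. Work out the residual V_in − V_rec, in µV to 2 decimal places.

-20.90 µV

One LSB is 2.94 V / 16384 = 179.44 µV.
(V_in − V_low)/LSB = (0.5864 − 0)/0.000179443 = 3267.8835 → code 3268 (round).
Reconstructed: 0.5864209 V.
V_in − V_rec = -2.08984e-05 V = -20.90 µV.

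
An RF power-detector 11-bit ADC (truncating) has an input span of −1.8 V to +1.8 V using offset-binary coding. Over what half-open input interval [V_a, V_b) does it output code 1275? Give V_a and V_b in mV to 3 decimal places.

LSB = 3.6/2^11 = 1.758 mV.
V_a = V_low + 1275·LSB = 0.441211 V; V_b = V_low + 1276·LSB = 0.442969 V.

[441.211 mV, 442.969 mV)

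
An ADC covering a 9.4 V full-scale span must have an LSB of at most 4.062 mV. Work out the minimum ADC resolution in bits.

Number of steps required ≥ 9.4 V / 4.062 mV = 2314.13.
Need 2^N ≥ 2314.13; 2^11 = 2048, 2^12 = 4096.
Minimum N = 12.

12 bits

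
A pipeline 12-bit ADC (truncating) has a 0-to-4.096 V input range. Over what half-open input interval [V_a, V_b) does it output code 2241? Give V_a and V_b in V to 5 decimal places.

[2.24100 V, 2.24200 V)

LSB = 4.096/2^12 = 1.000 mV.
V_a = V_low + 2241·LSB = 2.241 V; V_b = V_low + 2242·LSB = 2.242 V.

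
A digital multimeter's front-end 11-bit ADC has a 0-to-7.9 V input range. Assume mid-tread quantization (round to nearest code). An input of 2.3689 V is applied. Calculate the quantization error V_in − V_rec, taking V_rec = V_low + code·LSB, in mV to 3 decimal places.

0.443 mV

LSB = 7.9/2^11 = 3.857 mV.
(V_in − V_low)/LSB = (2.3689 − 0)/0.00385742 = 614.1148 → code 614 (round).
V_rec = 0 + 614·0.00385742 = 2.368457 V.
Error = 2.3689 − 2.368457 = 0.000442969 V = 0.443 mV.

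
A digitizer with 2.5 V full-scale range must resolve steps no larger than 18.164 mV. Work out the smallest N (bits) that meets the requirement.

8 bits

Number of steps required ≥ 2.5 V / 18.164 mV = 137.63.
Need 2^N ≥ 137.63; 2^7 = 128, 2^8 = 256.
Minimum N = 8.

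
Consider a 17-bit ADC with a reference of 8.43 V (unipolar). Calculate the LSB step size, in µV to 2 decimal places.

64.32 µV

Full-scale span = 8.43 V.
LSB = 8.43 / 2^17 = 8.43 / 131072 = 6.43158e-05 V = 64.32 µV.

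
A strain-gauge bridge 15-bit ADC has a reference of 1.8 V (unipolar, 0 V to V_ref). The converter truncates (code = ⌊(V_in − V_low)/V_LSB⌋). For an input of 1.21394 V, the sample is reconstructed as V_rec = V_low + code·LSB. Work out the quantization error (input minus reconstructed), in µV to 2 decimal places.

5.67 µV

LSB = 1.8/2^15 = 54.93 µV.
(1.21394 − 0)/5.49316e-05 = 22099.1033; ⌊·⌋ gives code 22099.
V_rec = 0 + 22099·5.49316e-05 = 1.2139343 V.
Error = 1.21394 − 1.2139343 = 5.67383e-06 V = 5.67 µV.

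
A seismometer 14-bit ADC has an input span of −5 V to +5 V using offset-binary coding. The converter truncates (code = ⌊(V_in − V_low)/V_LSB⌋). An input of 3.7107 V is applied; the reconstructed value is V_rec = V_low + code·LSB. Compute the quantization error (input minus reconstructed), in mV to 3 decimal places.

One LSB is 10 V / 16384 = 0.610 mV.
(3.7107 − (−5))/0.000610352 = 14271.6109; ⌊·⌋ gives code 14271.
Reconstructed: 3.7103271 V.
Difference: 0.000372852 V → 0.373 mV.

0.373 mV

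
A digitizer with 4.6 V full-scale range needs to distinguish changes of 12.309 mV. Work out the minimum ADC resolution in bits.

9 bits

Number of steps required ≥ 4.6 V / 12.309 mV = 373.71.
Need 2^N ≥ 373.71; 2^8 = 256, 2^9 = 512.
Minimum N = 9.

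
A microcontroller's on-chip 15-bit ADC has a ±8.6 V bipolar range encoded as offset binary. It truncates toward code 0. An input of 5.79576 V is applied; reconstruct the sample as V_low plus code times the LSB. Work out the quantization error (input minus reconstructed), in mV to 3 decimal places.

One LSB is 17.2 V / 32768 = 0.525 mV.
(5.79576 − (−8.6))/0.000524902 = 27425.5967; ⌊·⌋ gives code 27425.
Reconstructed: 5.7954468 V.
V_in − V_rec = 0.000313223 V = 0.313 mV.

0.313 mV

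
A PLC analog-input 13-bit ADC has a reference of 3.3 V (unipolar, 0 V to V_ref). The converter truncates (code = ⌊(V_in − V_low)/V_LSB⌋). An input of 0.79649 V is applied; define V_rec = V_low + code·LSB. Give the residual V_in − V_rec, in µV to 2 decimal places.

91.07 µV

LSB = 3.3/2^13 = 402.83 µV.
(0.79649 − 0)/0.000402832 = 1977.2261; ⌊·⌋ gives code 1977.
Code 1977 maps back to 0 + 1977×0.000402832 V = 0.79639893 V.
V_in − V_rec = 9.10742e-05 V = 91.07 µV.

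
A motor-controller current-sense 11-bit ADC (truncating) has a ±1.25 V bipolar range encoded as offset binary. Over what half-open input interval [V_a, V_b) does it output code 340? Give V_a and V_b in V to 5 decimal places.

LSB = 2.5/2^11 = 1.221 mV.
V_a = V_low + 340·LSB = -0.834961 V; V_b = V_low + 341·LSB = -0.83374 V.

[-0.83496 V, -0.83374 V)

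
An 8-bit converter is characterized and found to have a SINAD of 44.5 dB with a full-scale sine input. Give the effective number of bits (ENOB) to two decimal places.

7.10 bits

ENOB = (SINAD − 1.76) / 6.02 = (44.5 − 1.76)/6.02 = 7.100.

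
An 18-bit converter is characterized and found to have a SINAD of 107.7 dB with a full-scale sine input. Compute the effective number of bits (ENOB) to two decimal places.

ENOB = (SINAD − 1.76) / 6.02 = (107.7 − 1.76)/6.02 = 17.598.

17.60 bits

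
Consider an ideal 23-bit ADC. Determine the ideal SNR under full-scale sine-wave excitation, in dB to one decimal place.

SNR ≈ 6.02·N + 1.76 dB = 6.02·23 + 1.76 = 140.22 dB.

140.2 dB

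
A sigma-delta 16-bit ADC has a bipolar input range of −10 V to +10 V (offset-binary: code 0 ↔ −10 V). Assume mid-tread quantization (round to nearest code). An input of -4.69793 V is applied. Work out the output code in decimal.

code 17374

With 65536 levels over 20 V, one step is 305.18 µV.
Input sits at 17373.823 steps above V_low.
round(17373.823) = 17374.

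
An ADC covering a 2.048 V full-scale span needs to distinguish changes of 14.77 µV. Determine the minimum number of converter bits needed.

Number of steps required ≥ 2.048 V / 14.77 µV = 138659.44.
Need 2^N ≥ 138659.44; 2^17 = 131072, 2^18 = 262144.
Minimum N = 18.

18 bits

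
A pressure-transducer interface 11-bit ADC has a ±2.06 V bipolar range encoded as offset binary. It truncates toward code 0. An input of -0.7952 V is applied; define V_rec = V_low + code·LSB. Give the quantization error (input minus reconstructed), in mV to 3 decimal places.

1.441 mV

Step size: 4.12 V ÷ 2^11 = 2.012 mV.
(-0.7952 − (−2.06))/0.00201172 = 628.7161; ⌊·⌋ gives code 628.
Reconstructed: -0.79664062 V.
V_in − V_rec = 0.00144063 V = 1.441 mV.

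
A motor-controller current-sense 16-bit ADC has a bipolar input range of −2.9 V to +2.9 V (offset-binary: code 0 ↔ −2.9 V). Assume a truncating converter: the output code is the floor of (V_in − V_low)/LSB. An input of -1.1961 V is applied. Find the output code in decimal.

code 19252

With 65536 levels over 5.8 V, one step is 88.50 µV.
(V_in − V_low)/LSB = (-1.1961 − (−2.9)) / 8.8501e-05 = 19252.895.
So the output code is 19252.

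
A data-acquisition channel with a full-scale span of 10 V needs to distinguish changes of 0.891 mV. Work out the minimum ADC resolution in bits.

Number of steps required ≥ 10 V / 0.891 mV = 11223.34.
Need 2^N ≥ 11223.34; 2^13 = 8192, 2^14 = 16384.
Minimum N = 14.

14 bits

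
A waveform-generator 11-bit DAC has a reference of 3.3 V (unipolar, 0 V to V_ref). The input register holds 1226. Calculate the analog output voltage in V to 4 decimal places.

LSB = 3.3 V / 2^11 = 1.611 mV.
V_out = 0 + 1226 × 0.00161133 V = 1.97549 V.

1.9755 V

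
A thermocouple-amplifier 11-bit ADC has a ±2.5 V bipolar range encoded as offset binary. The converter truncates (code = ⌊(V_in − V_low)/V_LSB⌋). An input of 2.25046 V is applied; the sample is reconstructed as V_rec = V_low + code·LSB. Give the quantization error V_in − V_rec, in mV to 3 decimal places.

1.925 mV

Step size: 5 V ÷ 2^11 = 2.441 mV.
(2.25046 − (−2.5))/0.00244141 = 1945.7884; ⌊·⌋ gives code 1945.
V_rec = (−2.5) + 1945·0.00244141 = 2.2485352 V.
Error = 2.25046 − 2.2485352 = 0.00192484 V = 1.925 mV.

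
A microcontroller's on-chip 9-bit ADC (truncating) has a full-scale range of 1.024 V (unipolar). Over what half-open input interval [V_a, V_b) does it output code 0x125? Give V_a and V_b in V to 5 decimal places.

[0.58600 V, 0.58800 V)

LSB = 1.024/2^9 = 2.000 mV.
Code 0x125 = 293 decimal.
V_a = V_low + 293·LSB = 0.586 V; V_b = V_low + 294·LSB = 0.588 V.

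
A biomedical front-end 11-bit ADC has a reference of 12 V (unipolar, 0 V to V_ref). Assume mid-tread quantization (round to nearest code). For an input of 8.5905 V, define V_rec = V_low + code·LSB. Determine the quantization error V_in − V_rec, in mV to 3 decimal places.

0.656 mV

Step size: 12 V ÷ 2^11 = 5.859 mV.
(V_in − V_low)/LSB = (8.5905 − 0)/0.00585938 = 1466.1120 → code 1466 (round).
V_rec = 0 + 1466·0.00585938 = 8.5898438 V.
Difference: 0.00065625 V → 0.656 mV.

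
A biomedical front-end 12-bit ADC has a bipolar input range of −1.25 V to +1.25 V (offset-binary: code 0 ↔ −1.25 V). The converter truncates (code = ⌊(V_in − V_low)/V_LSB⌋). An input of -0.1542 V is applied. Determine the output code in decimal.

With 4096 levels over 2.5 V, one step is 0.610 mV.
(V_in − V_low)/LSB = (-0.1542 − (−1.25)) / 0.000610352 = 1795.359.
So the output code is 1795.

code 1795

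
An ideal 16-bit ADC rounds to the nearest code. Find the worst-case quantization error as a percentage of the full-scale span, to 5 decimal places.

0.00076 %

Rounding → worst-case error = ½ LSB = V_FS/2^17, so 100/131072 = 0.000762939 % of full scale.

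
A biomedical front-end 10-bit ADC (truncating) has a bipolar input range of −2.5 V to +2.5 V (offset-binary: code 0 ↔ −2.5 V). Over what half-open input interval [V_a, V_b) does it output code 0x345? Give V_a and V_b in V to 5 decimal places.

[1.58691 V, 1.59180 V)

LSB = 5/2^10 = 4.883 mV.
Code 0x345 = 837 decimal.
V_a = V_low + 837·LSB = 1.58691 V; V_b = V_low + 838·LSB = 1.5918 V.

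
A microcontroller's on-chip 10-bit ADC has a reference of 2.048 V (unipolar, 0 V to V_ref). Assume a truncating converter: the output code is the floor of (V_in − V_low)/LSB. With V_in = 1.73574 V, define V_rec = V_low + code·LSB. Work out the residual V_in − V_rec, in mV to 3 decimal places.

One LSB is 2.048 V / 1024 = 2.000 mV.
(V_in − V_low)/LSB = (1.73574 − 0)/0.002 = 867.8700 → code 867 (floor).
V_rec = 0 + 867·0.002 = 1.734 V.
Error = 1.73574 − 1.734 = 0.00174 V = 1.740 mV.

1.740 mV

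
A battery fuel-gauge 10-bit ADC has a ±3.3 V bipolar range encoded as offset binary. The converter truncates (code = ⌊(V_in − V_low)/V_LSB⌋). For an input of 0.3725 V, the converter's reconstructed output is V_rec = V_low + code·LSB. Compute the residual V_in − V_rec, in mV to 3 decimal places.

Step size: 6.6 V ÷ 2^10 = 6.445 mV.
(V_in − V_low)/LSB = (0.3725 − (−3.3))/0.00644531 = 569.7939 → code 569 (floor).
Code 569 maps back to (−3.3) + 569×0.00644531 V = 0.36738281 V.
V_in − V_rec = 0.00511719 V = 5.117 mV.

5.117 mV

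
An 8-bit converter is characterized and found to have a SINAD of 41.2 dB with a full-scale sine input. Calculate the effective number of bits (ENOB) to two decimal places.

6.55 bits

ENOB = (SINAD − 1.76) / 6.02 = (41.2 − 1.76)/6.02 = 6.551.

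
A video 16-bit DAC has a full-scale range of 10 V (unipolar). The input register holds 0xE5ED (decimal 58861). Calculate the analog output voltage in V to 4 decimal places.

8.9815 V

LSB = 10 V / 2^16 = 152.59 µV.
Code 0xE5ED = 58861 decimal.
V_out = 0 + 58861 × 0.000152588 V = 8.98148 V.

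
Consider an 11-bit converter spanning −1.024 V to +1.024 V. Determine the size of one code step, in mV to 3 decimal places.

Full-scale span = 2.048 V.
LSB = 2.048 / 2^11 = 2.048 / 2048 = 0.001 V = 1.000 mV.

1.000 mV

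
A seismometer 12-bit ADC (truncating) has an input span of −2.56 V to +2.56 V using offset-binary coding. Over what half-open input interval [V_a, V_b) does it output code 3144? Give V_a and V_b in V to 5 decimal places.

LSB = 5.12/2^12 = 1.250 mV.
V_a = V_low + 3144·LSB = 1.37 V; V_b = V_low + 3145·LSB = 1.37125 V.

[1.37000 V, 1.37125 V)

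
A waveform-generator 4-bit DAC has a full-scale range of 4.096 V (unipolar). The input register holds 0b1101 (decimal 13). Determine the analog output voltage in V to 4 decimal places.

3.3280 V

LSB = 4.096 V / 2^4 = 256.000 mV.
Code 0b1101 = 13 decimal.
V_out = 0 + 13 × 0.256 V = 3.328 V.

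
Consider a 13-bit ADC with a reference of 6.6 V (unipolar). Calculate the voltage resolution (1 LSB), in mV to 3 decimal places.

Full-scale span = 6.6 V.
LSB = 6.6 / 2^13 = 6.6 / 8192 = 0.000805664 V = 0.806 mV.

0.806 mV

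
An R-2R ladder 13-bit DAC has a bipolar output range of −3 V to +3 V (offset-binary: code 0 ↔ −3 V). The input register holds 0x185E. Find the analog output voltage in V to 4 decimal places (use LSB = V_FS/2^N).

LSB = 6 V / 2^13 = 0.732 mV.
Code 0x185E = 6238 decimal.
V_out = (−3) + 6238 × 0.000732422 V = 1.56885 V.

1.5688 V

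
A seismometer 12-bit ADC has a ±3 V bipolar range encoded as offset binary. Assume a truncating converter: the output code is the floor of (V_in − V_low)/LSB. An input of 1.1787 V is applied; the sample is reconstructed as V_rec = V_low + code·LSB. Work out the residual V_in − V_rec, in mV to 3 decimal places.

0.966 mV

Step size: 6 V ÷ 2^12 = 1.465 mV.
(1.1787 − (−3))/0.00146484 = 2852.6592; ⌊·⌋ gives code 2852.
V_rec = (−3) + 2852·0.00146484 = 1.1777344 V.
V_in − V_rec = 0.000965625 V = 0.966 mV.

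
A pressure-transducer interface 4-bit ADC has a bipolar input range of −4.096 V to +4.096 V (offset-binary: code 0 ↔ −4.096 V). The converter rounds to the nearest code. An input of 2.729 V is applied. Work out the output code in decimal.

code 13

With 16 levels over 8.192 V, one step is 0.5120 V.
(V_in − V_low)/LSB = (2.729 − (−4.096)) / 0.512 = 13.330.
Round → code 13.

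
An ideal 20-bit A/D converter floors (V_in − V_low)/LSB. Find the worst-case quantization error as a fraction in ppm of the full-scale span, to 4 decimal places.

0.9537 ppm

Truncating → worst-case error = 1 LSB = V_FS/2^20, so 1e+06/1048576 = 0.953674 ppm of full scale.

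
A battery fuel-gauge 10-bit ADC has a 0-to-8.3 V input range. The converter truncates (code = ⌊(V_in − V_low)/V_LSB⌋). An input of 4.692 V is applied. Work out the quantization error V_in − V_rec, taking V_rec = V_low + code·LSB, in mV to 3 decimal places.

7.039 mV

One LSB is 8.3 V / 1024 = 8.105 mV.
Scaled input = 578.8684 LSBs, so code = 578.
Reconstructed: 4.6849609 V.
Difference: 0.00703906 V → 7.039 mV.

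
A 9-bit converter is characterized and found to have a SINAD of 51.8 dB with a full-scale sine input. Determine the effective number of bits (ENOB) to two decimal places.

ENOB = (SINAD − 1.76) / 6.02 = (51.8 − 1.76)/6.02 = 8.312.

8.31 bits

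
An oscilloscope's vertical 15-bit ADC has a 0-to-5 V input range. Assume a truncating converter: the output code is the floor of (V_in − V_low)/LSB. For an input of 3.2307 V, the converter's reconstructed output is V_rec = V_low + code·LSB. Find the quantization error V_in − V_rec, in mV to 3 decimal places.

LSB = 5/2^15 = 152.59 µV.
Scaled input = 21172.7155 LSBs, so code = 21172.
V_rec = 0 + 21172·0.000152588 = 3.2305908 V.
Difference: 0.00010918 V → 0.109 mV.

0.109 mV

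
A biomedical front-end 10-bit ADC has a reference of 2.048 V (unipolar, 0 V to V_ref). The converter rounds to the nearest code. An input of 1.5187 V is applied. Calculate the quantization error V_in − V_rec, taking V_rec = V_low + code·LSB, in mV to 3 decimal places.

One LSB is 2.048 V / 1024 = 2.000 mV.
Scaled input = 759.3500 LSBs, so code = 759.
Code 759 maps back to 0 + 759×0.002 V = 1.518 V.
Error = 1.5187 − 1.518 = 0.0007 V = 0.700 mV.

0.700 mV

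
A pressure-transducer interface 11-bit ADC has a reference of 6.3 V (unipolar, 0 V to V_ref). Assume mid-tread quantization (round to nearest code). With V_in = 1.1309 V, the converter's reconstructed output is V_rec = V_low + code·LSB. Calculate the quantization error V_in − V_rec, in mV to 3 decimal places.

-1.131 mV

One LSB is 6.3 V / 2048 = 3.076 mV.
(V_in − V_low)/LSB = (1.1309 − 0)/0.00307617 = 367.6323 → code 368 (round).
Code 368 maps back to 0 + 368×0.00307617 V = 1.1320313 V.
Difference: -0.00113125 V → -1.131 mV.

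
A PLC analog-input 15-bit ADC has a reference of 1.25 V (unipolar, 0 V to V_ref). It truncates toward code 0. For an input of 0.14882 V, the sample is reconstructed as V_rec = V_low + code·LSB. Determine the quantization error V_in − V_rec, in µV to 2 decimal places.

One LSB is 1.25 V / 32768 = 38.15 µV.
(0.14882 − 0)/3.8147e-05 = 3901.2270; ⌊·⌋ gives code 3901.
V_rec = 0 + 3901·3.8147e-05 = 0.14881134 V.
V_in − V_rec = 8.65967e-06 V = 8.66 µV.

8.66 µV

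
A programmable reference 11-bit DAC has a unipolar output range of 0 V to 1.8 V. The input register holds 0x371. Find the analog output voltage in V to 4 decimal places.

0.7743 V

LSB = 1.8 V / 2^11 = 0.879 mV.
Code 0x371 = 881 decimal.
V_out = 0 + 881 × 0.000878906 V = 0.774316 V.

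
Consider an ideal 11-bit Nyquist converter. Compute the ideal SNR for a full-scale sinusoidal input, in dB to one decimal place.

68.0 dB

SNR ≈ 6.02·N + 1.76 dB = 6.02·11 + 1.76 = 67.98 dB.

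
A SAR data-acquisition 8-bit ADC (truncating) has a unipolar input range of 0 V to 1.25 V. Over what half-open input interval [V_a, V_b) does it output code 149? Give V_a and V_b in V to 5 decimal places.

[0.72754 V, 0.73242 V)

LSB = 1.25/2^8 = 4.883 mV.
V_a = V_low + 149·LSB = 0.727539 V; V_b = V_low + 150·LSB = 0.732422 V.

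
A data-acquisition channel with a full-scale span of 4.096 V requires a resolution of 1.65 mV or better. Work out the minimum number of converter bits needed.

12 bits

Number of steps required ≥ 4.096 V / 1.65 mV = 2482.42.
Need 2^N ≥ 2482.42; 2^11 = 2048, 2^12 = 4096.
Minimum N = 12.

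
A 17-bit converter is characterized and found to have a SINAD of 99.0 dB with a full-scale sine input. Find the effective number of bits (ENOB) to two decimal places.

ENOB = (SINAD − 1.76) / 6.02 = (99.0 − 1.76)/6.02 = 16.153.

16.15 bits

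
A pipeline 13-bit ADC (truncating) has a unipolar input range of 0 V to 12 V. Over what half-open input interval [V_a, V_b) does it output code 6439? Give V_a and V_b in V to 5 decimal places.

LSB = 12/2^13 = 1.465 mV.
V_a = V_low + 6439·LSB = 9.43213 V; V_b = V_low + 6440·LSB = 9.43359 V.

[9.43213 V, 9.43359 V)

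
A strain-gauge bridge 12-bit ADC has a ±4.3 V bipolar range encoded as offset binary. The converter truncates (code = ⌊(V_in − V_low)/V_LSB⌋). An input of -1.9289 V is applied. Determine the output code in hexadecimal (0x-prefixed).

code 0x469 (decimal 1129)

With 4096 levels over 8.6 V, one step is 2.100 mV.
(-1.9289 − (−4.3)) / 0.00209961 = 1129.305 LSBs.
Floor → code 1129.
In hexadecimal (0x-prefixed): 0x469.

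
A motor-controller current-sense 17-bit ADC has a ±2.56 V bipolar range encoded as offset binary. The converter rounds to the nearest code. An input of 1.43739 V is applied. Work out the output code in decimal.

Full-scale span = 5.12 V; LSB = 5.12/2^17 = 39.06 µV.
(V_in − V_low)/LSB = (1.43739 − (−2.56)) / 3.90625e-05 = 102333.184.
So the output code is 102333.

code 102333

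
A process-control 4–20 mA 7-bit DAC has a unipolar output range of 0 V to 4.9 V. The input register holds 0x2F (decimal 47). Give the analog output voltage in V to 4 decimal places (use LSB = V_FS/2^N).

LSB = 4.9 V / 2^7 = 38.281 mV.
Code 0x2F = 47 decimal.
V_out = 0 + 47 × 0.0382813 V = 1.79922 V.

1.7992 V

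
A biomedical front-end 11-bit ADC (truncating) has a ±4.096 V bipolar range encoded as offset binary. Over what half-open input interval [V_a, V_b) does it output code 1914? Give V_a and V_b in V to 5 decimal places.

LSB = 8.192/2^11 = 4.000 mV.
V_a = V_low + 1914·LSB = 3.56 V; V_b = V_low + 1915·LSB = 3.564 V.

[3.56000 V, 3.56400 V)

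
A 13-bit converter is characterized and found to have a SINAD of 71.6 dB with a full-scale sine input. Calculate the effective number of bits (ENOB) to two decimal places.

ENOB = (SINAD − 1.76) / 6.02 = (71.6 − 1.76)/6.02 = 11.601.

11.60 bits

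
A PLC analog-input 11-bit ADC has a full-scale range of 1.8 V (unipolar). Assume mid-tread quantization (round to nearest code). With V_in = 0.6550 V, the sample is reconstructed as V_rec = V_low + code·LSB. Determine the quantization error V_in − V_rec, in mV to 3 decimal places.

0.215 mV

LSB = 1.8/2^11 = 0.879 mV.
(0.6550 − 0)/0.000878906 = 745.2444; round gives code 745.
Reconstructed: 0.65478516 V.
Error = 0.6550 − 0.65478516 = 0.000214844 V = 0.215 mV.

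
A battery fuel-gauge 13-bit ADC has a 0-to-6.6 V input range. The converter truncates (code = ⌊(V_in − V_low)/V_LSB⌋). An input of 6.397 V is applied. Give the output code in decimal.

Full-scale span = 6.6 V; LSB = 6.6/2^13 = 0.806 mV.
Input sits at 7940.034 steps above V_low.
So the output code is 7940.

code 7940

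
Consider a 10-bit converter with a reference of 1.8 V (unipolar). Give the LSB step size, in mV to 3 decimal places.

Full-scale span = 1.8 V.
LSB = 1.8 / 2^10 = 1.8 / 1024 = 0.00175781 V = 1.758 mV.

1.758 mV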